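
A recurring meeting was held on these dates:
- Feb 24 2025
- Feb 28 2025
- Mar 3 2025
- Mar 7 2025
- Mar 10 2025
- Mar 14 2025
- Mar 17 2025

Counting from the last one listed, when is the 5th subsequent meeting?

Apr 4 2025

Every event lands on a Monday or Friday (gaps cycle 4, 3, 4, 3, 4, 3).
So the schedule is: every Monday and Friday.
The following Friday is Mar 21 2025.
The following Monday is Mar 24 2025.
The following Friday is Mar 28 2025.
Next Monday: Mar 31 2025.
The following Friday is Apr 4 2025.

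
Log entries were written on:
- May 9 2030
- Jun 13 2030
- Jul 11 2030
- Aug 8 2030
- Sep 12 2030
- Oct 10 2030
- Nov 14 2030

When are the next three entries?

Dec 12 2030, Jan 9 2031, Feb 13 2031

These are Thursdays at 28- or 35-day spacing (35, 28, 28, 35, 28, 35).
The pattern: 2nd Thursday of the month.
2nd Thursday of December 2030: Dec 12 2030.
January 2031 — 2nd Thursday is Jan 9 2031.
2nd Thursday of February 2031: Feb 13 2031.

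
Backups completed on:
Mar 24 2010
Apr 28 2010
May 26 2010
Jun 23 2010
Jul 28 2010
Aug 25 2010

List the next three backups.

Sep 22 2010, Oct 27 2010, Nov 24 2010

All dates are Wednesdays, 35, 28, 28, 35, 28 days apart.
Specifically, the 4th Wednesday of each month.
4th Wednesday of September 2010: Sep 22 2010.
October 2010 — 4th Wednesday is Oct 27 2010.
November 2010 — 4th Wednesday is Nov 24 2010.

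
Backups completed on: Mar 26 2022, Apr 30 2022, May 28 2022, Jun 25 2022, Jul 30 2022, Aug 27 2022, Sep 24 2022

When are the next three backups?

Oct 29 2022, Nov 26 2022, Dec 31 2022

All Saturdays; the gaps (35, 28, 28, 35, 28, 28) vary with month length.
This is the last Saturday of each month.
Last Saturday of October 2022: Oct 29 2022.
November 2022 ends with Saturday Nov 26 2022.
December 2022 ends with Saturday Dec 31 2022.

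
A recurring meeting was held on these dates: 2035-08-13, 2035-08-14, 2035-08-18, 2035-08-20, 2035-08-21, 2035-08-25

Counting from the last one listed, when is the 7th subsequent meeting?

Every event lands on a Monday or Tuesday or Saturday (gaps cycle 1, 4, 2, 1, 4).
So the schedule is: every Monday, Tuesday and Saturday.
Next Monday: 2035-08-27.
Next Tuesday: 2035-08-28.
Next Saturday: 2035-09-01.
Next Monday: 2035-09-03.
Next Tuesday: 2035-09-04.
The following Saturday is 2035-09-08.
Next Monday: 2035-09-10.

2035-09-10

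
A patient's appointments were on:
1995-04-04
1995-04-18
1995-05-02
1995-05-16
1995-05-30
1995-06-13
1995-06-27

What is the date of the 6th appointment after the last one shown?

1995-09-19

Gaps between consecutive events: 14, 14, 14, 14, 14, 14 days — a constant 14-day interval.
1995-06-27 + 14 days = 1995-07-11.
1995-07-11 + 14 days = 1995-07-25.
1995-07-25 + 14 days = 1995-08-08.
1995-08-08 + 14 days = 1995-08-22.
1995-08-22 + 14 days = 1995-09-05.
1995-09-05 + 14 days = 1995-09-19.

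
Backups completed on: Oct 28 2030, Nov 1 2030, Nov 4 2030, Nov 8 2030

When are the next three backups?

Nov 11 2030, Nov 15 2030, Nov 18 2030

Every event lands on a Monday or Friday (gaps cycle 4, 3, 4).
So the schedule is: every Monday and Friday.
Next Monday: Nov 11 2030.
Next Friday: Nov 15 2030.
Next Monday: Nov 18 2030.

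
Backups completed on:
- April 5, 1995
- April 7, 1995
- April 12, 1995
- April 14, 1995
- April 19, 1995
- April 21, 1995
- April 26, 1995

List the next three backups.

April 28, 1995; May 3, 1995; May 5, 1995

Gaps: 2, 5, 2, 5, 2, 5 days — not constant, but cyclic with period 2.
The events fall on every Wednesday and Friday.
Next Friday: April 28, 1995.
The following Wednesday is May 3, 1995.
Next Friday: May 5, 1995.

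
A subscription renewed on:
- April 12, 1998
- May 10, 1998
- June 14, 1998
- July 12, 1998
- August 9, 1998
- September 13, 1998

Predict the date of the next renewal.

October 11, 1998

All dates are Sundays, 28, 35, 28, 28, 35 days apart.
Specifically, the 2nd Sunday of each month.
October 1998 — 2nd Sunday is October 11, 1998.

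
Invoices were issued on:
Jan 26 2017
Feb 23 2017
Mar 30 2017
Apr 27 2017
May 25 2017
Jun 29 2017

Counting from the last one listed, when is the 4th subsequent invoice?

Every date is a Thursday; gaps 28, 35, 28, 28, 35 days.
Each is the last Thursday of its month (at least one falls on the 29th or later, ruling out '4th Thursday').
Last Thursday of July 2017: Jul 27 2017.
August 2017 ends with Thursday Aug 31 2017.
Last Thursday of September 2017: Sep 28 2017.
October 2017 ends with Thursday Oct 26 2017.

Oct 26 2017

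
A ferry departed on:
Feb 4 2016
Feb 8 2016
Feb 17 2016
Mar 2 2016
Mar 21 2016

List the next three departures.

Gaps: 4, 9, 14, 19 days — each gap is 5 larger than the previous one.
Next gap: 24 days. Mar 21 2016 + 24 days = Apr 14 2016.
Next gap: 29 days. Apr 14 2016 + 29 days = May 13 2016.
Next gap: 34 days. May 13 2016 + 34 days = Jun 16 2016.

Apr 14 2016, May 13 2016, Jun 16 2016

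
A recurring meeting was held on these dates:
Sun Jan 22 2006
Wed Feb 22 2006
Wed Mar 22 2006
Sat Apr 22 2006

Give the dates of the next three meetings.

Mon May 22 2006, Thu Jun 22 2006, Sat Jul 22 2006

The day-of-month is always 22 (31, 28, 31 days between events).
So this recurs on the 22nd of each month.
Next: May 2006 → Mon May 22 2006.
Next: June 2006 → Thu Jun 22 2006.
July 2006: Sat Jul 22 2006.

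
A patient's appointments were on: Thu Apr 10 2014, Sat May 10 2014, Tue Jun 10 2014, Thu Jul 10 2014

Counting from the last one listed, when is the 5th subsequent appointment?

Wed Dec 10 2014

The day-of-month is always 10 (30, 31, 30 days between events).
So this recurs on the 10th of each month.
August 2014: Sun Aug 10 2014.
Next: September 2014 → Wed Sep 10 2014.
October 2014: Fri Oct 10 2014.
Next: November 2014 → Mon Nov 10 2014.
December 2014: Wed Dec 10 2014.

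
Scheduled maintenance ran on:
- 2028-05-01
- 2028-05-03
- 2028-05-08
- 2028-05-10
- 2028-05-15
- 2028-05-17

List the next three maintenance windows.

Every event lands on a Monday or Wednesday (gaps cycle 2, 5, 2, 5, 2).
So the schedule is: every Monday and Wednesday.
The following Monday is 2028-05-22.
The following Wednesday is 2028-05-24.
The following Monday is 2028-05-29.

2028-05-22, 2028-05-24, 2028-05-29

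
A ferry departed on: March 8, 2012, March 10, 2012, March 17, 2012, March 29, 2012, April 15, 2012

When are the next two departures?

May 7, 2012; June 3, 2012

The spacing grows by 5 each time: 2, 7, 12, 17 days.
Next gap: 22 days. April 15, 2012 + 22 days = May 7, 2012.
Next gap: 27 days. May 7, 2012 + 27 days = June 3, 2012.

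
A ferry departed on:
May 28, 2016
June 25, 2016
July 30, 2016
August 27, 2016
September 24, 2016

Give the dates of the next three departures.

October 29, 2016; November 26, 2016; December 31, 2016

All Saturdays; the gaps (28, 35, 28, 28) vary with month length.
This is the last Saturday of each month.
Last Saturday of October 2016: October 29, 2016.
November 2016 ends with Saturday November 26, 2016.
December 2016 ends with Saturday December 31, 2016.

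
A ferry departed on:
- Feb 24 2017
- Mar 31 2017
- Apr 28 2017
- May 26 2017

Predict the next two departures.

Jun 30 2017, Jul 28 2017

Every date is a Friday; gaps 35, 28, 28 days.
Each is the last Friday of its month (at least one falls on the 29th or later, ruling out '4th Friday').
Last Friday of June 2017: Jun 30 2017.
Last Friday of July 2017: Jul 28 2017.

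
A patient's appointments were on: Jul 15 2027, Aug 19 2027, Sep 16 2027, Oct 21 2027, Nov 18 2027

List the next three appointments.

These are Thursdays at 28- or 35-day spacing (35, 28, 35, 28).
The pattern: 3rd Thursday of the month.
December 2027 — 3rd Thursday is Dec 16 2027.
3rd Thursday of January 2028: Jan 20 2028.
3rd Thursday of February 2028: Feb 17 2028.

Dec 16 2027, Jan 20 2028, Feb 17 2028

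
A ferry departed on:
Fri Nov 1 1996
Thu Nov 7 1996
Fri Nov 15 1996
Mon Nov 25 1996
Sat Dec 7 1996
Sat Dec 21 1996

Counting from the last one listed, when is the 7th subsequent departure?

Intervals are 6, 8, 10, 12, 14 days — an arithmetic progression with common difference 2.
Next gap: 16 days. Sat Dec 21 1996 + 16 days = Mon Jan 6 1997.
Next gap: 18 days. Mon Jan 6 1997 + 18 days = Fri Jan 24 1997.
Next gap: 20 days. Fri Jan 24 1997 + 20 days = Thu Feb 13 1997.
Next gap: 22 days. Thu Feb 13 1997 + 22 days = Fri Mar 7 1997.
Next gap: 24 days. Fri Mar 7 1997 + 24 days = Mon Mar 31 1997.
Next gap: 26 days. Mon Mar 31 1997 + 26 days = Sat Apr 26 1997.
Next gap: 28 days. Sat Apr 26 1997 + 28 days = Sat May 24 1997.

Sat May 24 1997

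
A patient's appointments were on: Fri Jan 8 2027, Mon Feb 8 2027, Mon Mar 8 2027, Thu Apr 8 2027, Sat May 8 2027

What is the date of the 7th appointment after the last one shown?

Gaps: 31, 28, 31, 30 days — not constant. Every event is on the 8th of the month.
Pattern: the 8th of each month.
Next: June 2027 → Tue Jun 8 2027.
July 2027: Thu Jul 8 2027.
August 2027: Sun Aug 8 2027.
September 2027: Wed Sep 8 2027.
Next: October 2027 → Fri Oct 8 2027.
Next: November 2027 → Mon Nov 8 2027.
December 2027: Wed Dec 8 2027.

Wed Dec 8 2027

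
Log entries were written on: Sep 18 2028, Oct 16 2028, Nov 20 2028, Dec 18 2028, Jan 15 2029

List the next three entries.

Gaps: 28, 35, 28, 28 days — a mix of 28 and 35. Every date is a Monday.
Each is the 3rd Monday of its month.
3rd Monday of February 2029: Feb 19 2029.
3rd Monday of March 2029: Mar 19 2029.
3rd Monday of April 2029: Apr 16 2029.

Feb 19 2029, Mar 19 2029, Apr 16 2029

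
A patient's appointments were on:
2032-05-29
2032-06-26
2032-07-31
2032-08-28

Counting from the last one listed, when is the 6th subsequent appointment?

2033-02-26

Every date is a Saturday; gaps 28, 35, 28 days.
Each is the last Saturday of its month (at least one falls on the 29th or later, ruling out '4th Saturday').
Last Saturday of September 2032: 2032-09-25.
October 2032 ends with Saturday 2032-10-30.
November 2032 ends with Saturday 2032-11-27.
Last Saturday of December 2032: 2032-12-25.
January 2033 ends with Saturday 2033-01-29.
February 2033 ends with Saturday 2033-02-26.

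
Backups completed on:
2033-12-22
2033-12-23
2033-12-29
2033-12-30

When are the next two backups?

2034-01-05, 2034-01-06

Gaps: 1, 6, 1 days — not constant, but cyclic with period 2.
The events fall on every Thursday and Friday.
Next Thursday: 2034-01-05.
The following Friday is 2034-01-06.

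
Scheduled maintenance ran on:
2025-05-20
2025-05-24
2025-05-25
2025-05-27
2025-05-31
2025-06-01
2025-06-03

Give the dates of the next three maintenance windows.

The gap pattern 4, 1, 2, 4, 1, 2 repeats every 3 events.
These are the Tuesdays, Saturdays and Sundays of each week.
Next Saturday: 2025-06-07.
The following Sunday is 2025-06-08.
Next Tuesday: 2025-06-10.

2025-06-07, 2025-06-08, 2025-06-10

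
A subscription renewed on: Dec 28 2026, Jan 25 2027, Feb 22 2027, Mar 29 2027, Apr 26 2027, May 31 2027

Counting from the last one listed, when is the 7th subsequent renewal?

Every date is a Monday; gaps 28, 28, 35, 28, 35 days.
Each is the last Monday of its month (at least one falls on the 29th or later, ruling out '4th Monday').
June 2027 ends with Monday Jun 28 2027.
Last Monday of July 2027: Jul 26 2027.
August 2027 ends with Monday Aug 30 2027.
September 2027 ends with Monday Sep 27 2027.
Last Monday of October 2027: Oct 25 2027.
November 2027 ends with Monday Nov 29 2027.
December 2027 ends with Monday Dec 27 2027.

Dec 27 2027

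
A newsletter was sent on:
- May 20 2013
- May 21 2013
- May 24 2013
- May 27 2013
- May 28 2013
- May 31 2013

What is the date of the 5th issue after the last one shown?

Every event lands on a Monday or Tuesday or Friday (gaps cycle 1, 3, 3, 1, 3).
So the schedule is: every Monday, Tuesday and Friday.
The following Monday is Jun 3 2013.
The following Tuesday is Jun 4 2013.
The following Friday is Jun 7 2013.
Next Monday: Jun 10 2013.
Next Tuesday: Jun 11 2013.

Jun 11 2013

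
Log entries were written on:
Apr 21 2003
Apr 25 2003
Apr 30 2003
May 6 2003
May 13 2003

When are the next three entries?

The spacing grows by 1 each time: 4, 5, 6, 7 days.
Next gap: 8 days. May 13 2003 + 8 days = May 21 2003.
Next gap: 9 days. May 21 2003 + 9 days = May 30 2003.
Next gap: 10 days. May 30 2003 + 10 days = Jun 9 2003.

May 21 2003, May 30 2003, Jun 9 2003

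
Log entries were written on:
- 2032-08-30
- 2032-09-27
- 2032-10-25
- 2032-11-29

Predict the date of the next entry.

2032-12-27

All Mondays; the gaps (28, 28, 35) vary with month length.
This is the last Monday of each month.
December 2032 ends with Monday 2032-12-27.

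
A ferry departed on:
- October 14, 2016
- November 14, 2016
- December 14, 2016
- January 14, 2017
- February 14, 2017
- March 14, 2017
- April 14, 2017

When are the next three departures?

Gaps: 31, 30, 31, 31, 28, 31 days — not constant. Every event is on the 14th of the month.
Pattern: the 14th of each month.
May 2017: May 14, 2017.
June 2017: June 14, 2017.
July 2017: July 14, 2017.

May 14, 2017; June 14, 2017; July 14, 2017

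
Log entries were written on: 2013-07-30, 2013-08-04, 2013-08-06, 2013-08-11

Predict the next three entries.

2013-08-13, 2013-08-18, 2013-08-20

The gap pattern 5, 2, 5 repeats every 2 events.
These are the Tuesdays and Sundays of each week.
Next Tuesday: 2013-08-13.
Next Sunday: 2013-08-18.
Next Tuesday: 2013-08-20.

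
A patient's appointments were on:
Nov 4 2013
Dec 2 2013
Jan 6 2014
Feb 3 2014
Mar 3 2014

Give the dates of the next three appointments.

Apr 7 2014, May 5 2014, Jun 2 2014

All dates are Mondays, 28, 35, 28, 28 days apart.
Specifically, the 1st Monday of each month.
1st Monday of April 2014: Apr 7 2014.
May 2014 — 1st Monday is May 5 2014.
1st Monday of June 2014: Jun 2 2014.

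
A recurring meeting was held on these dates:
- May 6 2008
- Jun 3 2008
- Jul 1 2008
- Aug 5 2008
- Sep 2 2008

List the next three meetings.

Oct 7 2008, Nov 4 2008, Dec 2 2008

These are Tuesdays at 28- or 35-day spacing (28, 28, 35, 28).
The pattern: 1st Tuesday of the month.
October 2008 — 1st Tuesday is Oct 7 2008.
1st Tuesday of November 2008: Nov 4 2008.
December 2008 — 1st Tuesday is Dec 2 2008.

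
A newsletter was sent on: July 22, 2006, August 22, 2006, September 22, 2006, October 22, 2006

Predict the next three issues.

Gaps: 31, 31, 30 days — not constant. Every event is on the 22nd of the month.
Pattern: the 22nd of each month.
November 2006: November 22, 2006.
Next: December 2006 → December 22, 2006.
January 2007: January 22, 2007.

November 22, 2006; December 22, 2006; January 22, 2007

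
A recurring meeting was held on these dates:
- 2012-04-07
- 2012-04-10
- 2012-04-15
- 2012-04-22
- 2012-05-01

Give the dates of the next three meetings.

2012-05-12, 2012-05-25, 2012-06-09

Gaps: 3, 5, 7, 9 days — each gap is 2 larger than the previous one.
Next gap: 11 days. 2012-05-01 + 11 days = 2012-05-12.
Next gap: 13 days. 2012-05-12 + 13 days = 2012-05-25.
Next gap: 15 days. 2012-05-25 + 15 days = 2012-06-09.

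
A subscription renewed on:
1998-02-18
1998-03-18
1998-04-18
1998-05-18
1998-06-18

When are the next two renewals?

1998-07-18, 1998-08-18

The day-of-month is always 18 (28, 31, 30, 31 days between events).
So this recurs on the 18th of each month.
Next: July 1998 → 1998-07-18.
August 1998: 1998-08-18.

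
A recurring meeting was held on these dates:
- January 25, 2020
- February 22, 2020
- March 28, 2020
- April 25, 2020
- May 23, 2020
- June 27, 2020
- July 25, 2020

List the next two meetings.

August 22, 2020; September 26, 2020

Gaps: 28, 35, 28, 28, 35, 28 days — a mix of 28 and 35. Every date is a Saturday.
Each is the 4th Saturday of its month.
4th Saturday of August 2020: August 22, 2020.
4th Saturday of September 2020: September 26, 2020.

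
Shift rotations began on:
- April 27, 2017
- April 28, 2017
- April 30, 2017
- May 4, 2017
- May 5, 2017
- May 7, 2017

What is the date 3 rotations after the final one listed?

May 14, 2017

Every event lands on a Thursday or Friday or Sunday (gaps cycle 1, 2, 4, 1, 2).
So the schedule is: every Thursday, Friday and Sunday.
The following Thursday is May 11, 2017.
Next Friday: May 12, 2017.
The following Sunday is May 14, 2017.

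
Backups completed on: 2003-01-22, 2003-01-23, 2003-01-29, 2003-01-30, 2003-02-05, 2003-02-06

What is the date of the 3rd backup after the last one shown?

The gap pattern 1, 6, 1, 6, 1 repeats every 2 events.
These are the Wednesdays and Thursdays of each week.
The following Wednesday is 2003-02-12.
The following Thursday is 2003-02-13.
The following Wednesday is 2003-02-19.

2003-02-19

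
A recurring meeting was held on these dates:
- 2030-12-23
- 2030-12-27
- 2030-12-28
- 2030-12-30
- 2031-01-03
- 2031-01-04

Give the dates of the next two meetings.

Every event lands on a Monday or Friday or Saturday (gaps cycle 4, 1, 2, 4, 1).
So the schedule is: every Monday, Friday and Saturday.
The following Monday is 2031-01-06.
The following Friday is 2031-01-10.

2031-01-06, 2031-01-10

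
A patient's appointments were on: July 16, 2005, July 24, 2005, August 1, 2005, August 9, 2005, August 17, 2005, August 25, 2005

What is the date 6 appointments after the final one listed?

October 12, 2005

Gaps between consecutive events: 8, 8, 8, 8, 8 days — a constant 8-day interval.
August 25, 2005 + 8 days = September 2, 2005.
September 2, 2005 + 8 days = September 10, 2005.
September 10, 2005 + 8 days = September 18, 2005.
September 18, 2005 + 8 days = September 26, 2005.
September 26, 2005 + 8 days = October 4, 2005.
October 4, 2005 + 8 days = October 12, 2005.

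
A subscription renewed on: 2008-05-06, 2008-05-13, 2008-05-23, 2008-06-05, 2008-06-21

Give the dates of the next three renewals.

2008-07-10, 2008-08-01, 2008-08-26

Gaps: 7, 10, 13, 16 days — each gap is 3 larger than the previous one.
Next gap: 19 days. 2008-06-21 + 19 days = 2008-07-10.
Next gap: 22 days. 2008-07-10 + 22 days = 2008-08-01.
Next gap: 25 days. 2008-08-01 + 25 days = 2008-08-26.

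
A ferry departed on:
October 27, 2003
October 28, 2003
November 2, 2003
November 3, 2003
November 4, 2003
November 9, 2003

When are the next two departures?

The gap pattern 1, 5, 1, 1, 5 repeats every 3 events.
These are the Mondays, Tuesdays and Sundays of each week.
The following Monday is November 10, 2003.
The following Tuesday is November 11, 2003.

November 10, 2003; November 11, 2003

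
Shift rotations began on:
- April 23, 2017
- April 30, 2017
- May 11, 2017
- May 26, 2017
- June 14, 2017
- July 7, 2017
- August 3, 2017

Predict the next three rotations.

Gaps: 7, 11, 15, 19, 23, 27 days — each gap is 4 larger than the previous one.
Next gap: 31 days. August 3, 2017 + 31 days = September 3, 2017.
Next gap: 35 days. September 3, 2017 + 35 days = October 8, 2017.
Next gap: 39 days. October 8, 2017 + 39 days = November 16, 2017.

September 3, 2017; October 8, 2017; November 16, 2017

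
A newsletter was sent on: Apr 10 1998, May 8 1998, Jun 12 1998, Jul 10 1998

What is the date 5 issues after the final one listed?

All dates are Fridays, 28, 35, 28 days apart.
Specifically, the 2nd Friday of each month.
August 1998 — 2nd Friday is Aug 14 1998.
2nd Friday of September 1998: Sep 11 1998.
October 1998 — 2nd Friday is Oct 9 1998.
2nd Friday of November 1998: Nov 13 1998.
December 1998 — 2nd Friday is Dec 11 1998.

Dec 11 1998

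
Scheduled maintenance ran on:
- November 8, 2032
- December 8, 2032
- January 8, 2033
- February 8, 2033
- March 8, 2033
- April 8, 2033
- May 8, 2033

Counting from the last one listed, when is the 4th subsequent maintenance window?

September 8, 2033

Gaps: 30, 31, 31, 28, 31, 30 days — not constant. Every event is on the 8th of the month.
Pattern: the 8th of each month.
Next: June 2033 → June 8, 2033.
July 2033: July 8, 2033.
Next: August 2033 → August 8, 2033.
September 2033: September 8, 2033.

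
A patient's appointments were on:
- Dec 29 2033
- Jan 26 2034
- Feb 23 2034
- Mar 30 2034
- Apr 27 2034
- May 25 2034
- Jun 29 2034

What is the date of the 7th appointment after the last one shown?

Jan 25 2035

All Thursdays; the gaps (28, 28, 35, 28, 28, 35) vary with month length.
This is the last Thursday of each month.
July 2034 ends with Thursday Jul 27 2034.
Last Thursday of August 2034: Aug 31 2034.
Last Thursday of September 2034: Sep 28 2034.
October 2034 ends with Thursday Oct 26 2034.
Last Thursday of November 2034: Nov 30 2034.
Last Thursday of December 2034: Dec 28 2034.
Last Thursday of January 2035: Jan 25 2035.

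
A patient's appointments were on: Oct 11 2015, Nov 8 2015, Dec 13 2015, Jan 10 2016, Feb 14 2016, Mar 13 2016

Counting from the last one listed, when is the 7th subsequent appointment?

Oct 9 2016

All dates are Sundays, 28, 35, 28, 35, 28 days apart.
Specifically, the 2nd Sunday of each month.
April 2016 — 2nd Sunday is Apr 10 2016.
May 2016 — 2nd Sunday is May 8 2016.
2nd Sunday of June 2016: Jun 12 2016.
2nd Sunday of July 2016: Jul 10 2016.
August 2016 — 2nd Sunday is Aug 14 2016.
September 2016 — 2nd Sunday is Sep 11 2016.
October 2016 — 2nd Sunday is Oct 9 2016.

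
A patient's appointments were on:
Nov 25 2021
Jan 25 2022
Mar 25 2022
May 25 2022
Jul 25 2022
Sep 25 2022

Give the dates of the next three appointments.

Gaps: 61, 59, 61, 61, 62 days — not constant. Every event is on the 25th of the month.
Pattern: the 25th of every 2 months.
Next: November 2022 → Nov 25 2022.
Next: January 2023 → Jan 25 2023.
Next: March 2023 → Mar 25 2023.

Nov 25 2022, Jan 25 2023, Mar 25 2023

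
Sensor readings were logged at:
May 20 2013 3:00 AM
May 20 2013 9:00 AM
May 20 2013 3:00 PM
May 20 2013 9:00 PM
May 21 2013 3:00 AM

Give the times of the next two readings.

May 21 2013 9:00 AM, May 21 2013 3:00 PM

Gaps: 6, 6, 6, 6 hours — each event is 6 hours after the previous one.
May 21 2013 3:00 AM + 6 h = May 21 2013 9:00 AM.
May 21 2013 9:00 AM + 6 h = May 21 2013 3:00 PM.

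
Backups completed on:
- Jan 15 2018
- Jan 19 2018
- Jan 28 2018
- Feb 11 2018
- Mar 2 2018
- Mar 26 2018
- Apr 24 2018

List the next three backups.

The spacing grows by 5 each time: 4, 9, 14, 19, 24, 29 days.
Next gap: 34 days. Apr 24 2018 + 34 days = May 28 2018.
Next gap: 39 days. May 28 2018 + 39 days = Jul 6 2018.
Next gap: 44 days. Jul 6 2018 + 44 days = Aug 19 2018.

May 28 2018, Jul 6 2018, Aug 19 2018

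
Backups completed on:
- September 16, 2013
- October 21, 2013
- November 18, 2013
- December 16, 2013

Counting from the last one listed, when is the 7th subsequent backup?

These are Mondays at 28- or 35-day spacing (35, 28, 28).
The pattern: 3rd Monday of the month.
3rd Monday of January 2014: January 20, 2014.
February 2014 — 3rd Monday is February 17, 2014.
March 2014 — 3rd Monday is March 17, 2014.
April 2014 — 3rd Monday is April 21, 2014.
May 2014 — 3rd Monday is May 19, 2014.
3rd Monday of June 2014: June 16, 2014.
July 2014 — 3rd Monday is July 21, 2014.

July 21, 2014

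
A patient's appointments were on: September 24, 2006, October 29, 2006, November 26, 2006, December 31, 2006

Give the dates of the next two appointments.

Every date is a Sunday; gaps 35, 28, 35 days.
Each is the last Sunday of its month (at least one falls on the 29th or later, ruling out '4th Sunday').
January 2007 ends with Sunday January 28, 2007.
Last Sunday of February 2007: February 25, 2007.

January 28, 2007; February 25, 2007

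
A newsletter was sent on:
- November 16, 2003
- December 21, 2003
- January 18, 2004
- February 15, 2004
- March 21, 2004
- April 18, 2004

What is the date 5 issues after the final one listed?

September 19, 2004

All dates are Sundays, 35, 28, 28, 35, 28 days apart.
Specifically, the 3rd Sunday of each month.
3rd Sunday of May 2004: May 16, 2004.
3rd Sunday of June 2004: June 20, 2004.
3rd Sunday of July 2004: July 18, 2004.
3rd Sunday of August 2004: August 15, 2004.
3rd Sunday of September 2004: September 19, 2004.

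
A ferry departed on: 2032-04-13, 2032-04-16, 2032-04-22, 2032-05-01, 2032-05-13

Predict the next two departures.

The spacing grows by 3 each time: 3, 6, 9, 12 days.
Next gap: 15 days. 2032-05-13 + 15 days = 2032-05-28.
Next gap: 18 days. 2032-05-28 + 18 days = 2032-06-15.

2032-05-28, 2032-06-15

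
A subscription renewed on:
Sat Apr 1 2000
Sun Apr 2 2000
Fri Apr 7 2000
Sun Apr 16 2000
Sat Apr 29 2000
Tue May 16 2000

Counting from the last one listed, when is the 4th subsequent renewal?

Intervals are 1, 5, 9, 13, 17 days — an arithmetic progression with common difference 4.
Next gap: 21 days. Tue May 16 2000 + 21 days = Tue Jun 6 2000.
Next gap: 25 days. Tue Jun 6 2000 + 25 days = Sat Jul 1 2000.
Next gap: 29 days. Sat Jul 1 2000 + 29 days = Sun Jul 30 2000.
Next gap: 33 days. Sun Jul 30 2000 + 33 days = Fri Sep 1 2000.

Fri Sep 1 2000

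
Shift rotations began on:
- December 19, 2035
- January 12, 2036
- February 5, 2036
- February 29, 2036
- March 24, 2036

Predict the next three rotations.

Gaps between consecutive events: 24, 24, 24, 24 days — a constant 24-day interval.
March 24, 2036 + 24 days = April 17, 2036.
April 17, 2036 + 24 days = May 11, 2036.
May 11, 2036 + 24 days = June 4, 2036.

April 17, 2036; May 11, 2036; June 4, 2036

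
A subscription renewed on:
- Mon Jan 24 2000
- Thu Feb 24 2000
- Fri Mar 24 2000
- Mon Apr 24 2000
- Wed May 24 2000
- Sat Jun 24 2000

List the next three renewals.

Mon Jul 24 2000, Thu Aug 24 2000, Sun Sep 24 2000

The day-of-month is always 24 (31, 29, 31, 30, 31 days between events).
So this recurs on the 24th of each month.
Next: July 2000 → Mon Jul 24 2000.
Next: August 2000 → Thu Aug 24 2000.
September 2000: Sun Sep 24 2000.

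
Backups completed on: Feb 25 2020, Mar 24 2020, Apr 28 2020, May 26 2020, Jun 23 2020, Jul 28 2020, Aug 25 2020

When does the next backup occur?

These are Tuesdays at 28- or 35-day spacing (28, 35, 28, 28, 35, 28).
The pattern: 4th Tuesday of the month.
4th Tuesday of September 2020: Sep 22 2020.

Sep 22 2020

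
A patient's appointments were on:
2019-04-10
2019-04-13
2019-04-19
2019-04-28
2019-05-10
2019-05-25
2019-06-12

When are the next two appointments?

2019-07-03, 2019-07-27

Intervals are 3, 6, 9, 12, 15, 18 days — an arithmetic progression with common difference 3.
Next gap: 21 days. 2019-06-12 + 21 days = 2019-07-03.
Next gap: 24 days. 2019-07-03 + 24 days = 2019-07-27.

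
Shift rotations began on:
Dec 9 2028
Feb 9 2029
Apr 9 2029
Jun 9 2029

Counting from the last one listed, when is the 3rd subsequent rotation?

Dec 9 2029

Gaps: 62, 59, 61 days — not constant. Every event is on the 9th of the month.
Pattern: the 9th of every 2 months.
Next: August 2029 → Aug 9 2029.
October 2029: Oct 9 2029.
Next: December 2029 → Dec 9 2029.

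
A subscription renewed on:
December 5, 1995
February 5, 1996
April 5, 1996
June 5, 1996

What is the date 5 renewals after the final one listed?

April 5, 1997

Gaps: 62, 60, 61 days — not constant. Every event is on the 5th of the month.
Pattern: the 5th of every 2 months.
August 1996: August 5, 1996.
Next: October 1996 → October 5, 1996.
Next: December 1996 → December 5, 1996.
Next: February 1997 → February 5, 1997.
April 1997: April 5, 1997.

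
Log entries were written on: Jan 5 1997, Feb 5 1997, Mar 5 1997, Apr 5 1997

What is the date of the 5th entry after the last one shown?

The day-of-month is always 5 (31, 28, 31 days between events).
So this recurs on the 5th of each month.
Next: May 1997 → May 5 1997.
Next: June 1997 → Jun 5 1997.
Next: July 1997 → Jul 5 1997.
Next: August 1997 → Aug 5 1997.
Next: September 1997 → Sep 5 1997.

Sep 5 1997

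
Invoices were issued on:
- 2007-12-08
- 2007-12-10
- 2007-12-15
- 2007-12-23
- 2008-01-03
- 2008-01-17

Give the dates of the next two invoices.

2008-02-03, 2008-02-23

Gaps: 2, 5, 8, 11, 14 days — each gap is 3 larger than the previous one.
Next gap: 17 days. 2008-01-17 + 17 days = 2008-02-03.
Next gap: 20 days. 2008-02-03 + 20 days = 2008-02-23.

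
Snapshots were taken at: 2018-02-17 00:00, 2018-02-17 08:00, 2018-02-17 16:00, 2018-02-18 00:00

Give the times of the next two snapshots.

Gaps: 8, 8, 8 hours — each event is 8 hours after the previous one.
2018-02-18 00:00 + 8 h = 2018-02-18 08:00.
2018-02-18 08:00 + 8 h = 2018-02-18 16:00.

2018-02-18 08:00, 2018-02-18 16:00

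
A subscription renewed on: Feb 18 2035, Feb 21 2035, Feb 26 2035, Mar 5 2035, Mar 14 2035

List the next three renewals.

Intervals are 3, 5, 7, 9 days — an arithmetic progression with common difference 2.
Next gap: 11 days. Mar 14 2035 + 11 days = Mar 25 2035.
Next gap: 13 days. Mar 25 2035 + 13 days = Apr 7 2035.
Next gap: 15 days. Apr 7 2035 + 15 days = Apr 22 2035.

Mar 25 2035, Apr 7 2035, Apr 22 2035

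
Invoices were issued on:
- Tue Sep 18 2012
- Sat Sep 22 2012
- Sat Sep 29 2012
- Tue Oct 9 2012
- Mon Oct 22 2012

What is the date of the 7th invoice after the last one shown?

The spacing grows by 3 each time: 4, 7, 10, 13 days.
Next gap: 16 days. Mon Oct 22 2012 + 16 days = Wed Nov 7 2012.
Next gap: 19 days. Wed Nov 7 2012 + 19 days = Mon Nov 26 2012.
Next gap: 22 days. Mon Nov 26 2012 + 22 days = Tue Dec 18 2012.
Next gap: 25 days. Tue Dec 18 2012 + 25 days = Sat Jan 12 2013.
Next gap: 28 days. Sat Jan 12 2013 + 28 days = Sat Feb 9 2013.
Next gap: 31 days. Sat Feb 9 2013 + 31 days = Tue Mar 12 2013.
Next gap: 34 days. Tue Mar 12 2013 + 34 days = Mon Apr 15 2013.

Mon Apr 15 2013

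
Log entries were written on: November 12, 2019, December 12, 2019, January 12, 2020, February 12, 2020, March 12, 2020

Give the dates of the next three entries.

April 12, 2020; May 12, 2020; June 12, 2020

Each date is the 12th; the gaps (30, 31, 31, 29) track the month lengths.
The rule is the 12th of each month.
April 2020: April 12, 2020.
May 2020: May 12, 2020.
June 2020: June 12, 2020.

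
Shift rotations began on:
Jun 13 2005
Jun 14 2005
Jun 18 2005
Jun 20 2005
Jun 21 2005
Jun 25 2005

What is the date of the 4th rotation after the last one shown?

Jul 4 2005

Gaps: 1, 4, 2, 1, 4 days — not constant, but cyclic with period 3.
The events fall on every Monday, Tuesday and Saturday.
Next Monday: Jun 27 2005.
The following Tuesday is Jun 28 2005.
The following Saturday is Jul 2 2005.
Next Monday: Jul 4 2005.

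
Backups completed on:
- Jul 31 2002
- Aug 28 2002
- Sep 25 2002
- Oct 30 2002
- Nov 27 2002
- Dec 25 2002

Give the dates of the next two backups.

These are Wednesdays with 28, 28, 35, 28, 28-day gaps.
Each is the final Wednesday of its month — Jul 31 2002 is past the 28th, so '4th Wednesday' doesn't fit.
Last Wednesday of January 2003: Jan 29 2003.
February 2003 ends with Wednesday Feb 26 2003.

Jan 29 2003, Feb 26 2003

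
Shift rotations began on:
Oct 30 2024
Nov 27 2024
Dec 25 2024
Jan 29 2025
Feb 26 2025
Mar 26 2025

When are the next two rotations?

Apr 30 2025, May 28 2025

These are Wednesdays with 28, 28, 35, 28, 28-day gaps.
Each is the final Wednesday of its month — Oct 30 2024 is past the 28th, so '4th Wednesday' doesn't fit.
Last Wednesday of April 2025: Apr 30 2025.
Last Wednesday of May 2025: May 28 2025.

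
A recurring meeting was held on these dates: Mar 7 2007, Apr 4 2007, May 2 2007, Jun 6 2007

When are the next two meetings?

These are Wednesdays at 28- or 35-day spacing (28, 28, 35).
The pattern: 1st Wednesday of the month.
July 2007 — 1st Wednesday is Jul 4 2007.
August 2007 — 1st Wednesday is Aug 1 2007.

Jul 4 2007, Aug 1 2007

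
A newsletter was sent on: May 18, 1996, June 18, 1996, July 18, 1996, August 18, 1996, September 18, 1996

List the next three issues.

Each date is the 18th; the gaps (31, 30, 31, 31) track the month lengths.
The rule is the 18th of each month.
October 1996: October 18, 1996.
November 1996: November 18, 1996.
December 1996: December 18, 1996.

October 18, 1996; November 18, 1996; December 18, 1996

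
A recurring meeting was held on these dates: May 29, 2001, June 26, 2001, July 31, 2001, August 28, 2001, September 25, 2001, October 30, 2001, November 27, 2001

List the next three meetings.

These are Tuesdays with 28, 35, 28, 28, 35, 28-day gaps.
Each is the final Tuesday of its month — May 29, 2001 is past the 28th, so '4th Tuesday' doesn't fit.
December 2001 ends with Tuesday December 25, 2001.
January 2002 ends with Tuesday January 29, 2002.
Last Tuesday of February 2002: February 26, 2002.

December 25, 2001; January 29, 2002; February 26, 2002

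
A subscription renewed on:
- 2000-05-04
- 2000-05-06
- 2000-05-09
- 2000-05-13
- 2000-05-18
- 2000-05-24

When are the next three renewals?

2000-05-31, 2000-06-08, 2000-06-17

The spacing grows by 1 each time: 2, 3, 4, 5, 6 days.
Next gap: 7 days. 2000-05-24 + 7 days = 2000-05-31.
Next gap: 8 days. 2000-05-31 + 8 days = 2000-06-08.
Next gap: 9 days. 2000-06-08 + 9 days = 2000-06-17.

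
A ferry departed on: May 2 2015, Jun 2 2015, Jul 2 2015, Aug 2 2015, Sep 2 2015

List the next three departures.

Oct 2 2015, Nov 2 2015, Dec 2 2015

The day-of-month is always 2 (31, 30, 31, 31 days between events).
So this recurs on the 2nd of each month.
October 2015: Oct 2 2015.
Next: November 2015 → Nov 2 2015.
Next: December 2015 → Dec 2 2015.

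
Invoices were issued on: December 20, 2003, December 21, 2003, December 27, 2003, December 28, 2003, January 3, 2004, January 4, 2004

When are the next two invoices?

January 10, 2004; January 11, 2004

Gaps: 1, 6, 1, 6, 1 days — not constant, but cyclic with period 2.
The events fall on every Saturday and Sunday.
Next Saturday: January 10, 2004.
Next Sunday: January 11, 2004.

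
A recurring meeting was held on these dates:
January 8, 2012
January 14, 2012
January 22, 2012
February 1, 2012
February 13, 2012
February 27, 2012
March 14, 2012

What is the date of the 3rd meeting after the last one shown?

The spacing grows by 2 each time: 6, 8, 10, 12, 14, 16 days.
Next gap: 18 days. March 14, 2012 + 18 days = April 1, 2012.
Next gap: 20 days. April 1, 2012 + 20 days = April 21, 2012.
Next gap: 22 days. April 21, 2012 + 22 days = May 13, 2012.

May 13, 2012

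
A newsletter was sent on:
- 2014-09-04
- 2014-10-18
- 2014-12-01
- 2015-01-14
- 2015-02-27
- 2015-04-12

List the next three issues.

2015-05-26, 2015-07-09, 2015-08-22

Gaps between consecutive events: 44, 44, 44, 44, 44 days — a constant 44-day interval.
2015-04-12 + 44 days = 2015-05-26.
2015-05-26 + 44 days = 2015-07-09.
2015-07-09 + 44 days = 2015-08-22.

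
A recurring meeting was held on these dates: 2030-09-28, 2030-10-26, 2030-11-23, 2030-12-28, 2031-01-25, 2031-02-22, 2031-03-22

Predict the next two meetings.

2031-04-26, 2031-05-24

Gaps: 28, 28, 35, 28, 28, 28 days — a mix of 28 and 35. Every date is a Saturday.
Each is the 4th Saturday of its month.
4th Saturday of April 2031: 2031-04-26.
May 2031 — 4th Saturday is 2031-05-24.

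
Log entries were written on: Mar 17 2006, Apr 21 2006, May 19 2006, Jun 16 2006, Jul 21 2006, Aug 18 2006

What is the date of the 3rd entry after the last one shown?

Nov 17 2006

All dates are Fridays, 35, 28, 28, 35, 28 days apart.
Specifically, the 3rd Friday of each month.
3rd Friday of September 2006: Sep 15 2006.
October 2006 — 3rd Friday is Oct 20 2006.
November 2006 — 3rd Friday is Nov 17 2006.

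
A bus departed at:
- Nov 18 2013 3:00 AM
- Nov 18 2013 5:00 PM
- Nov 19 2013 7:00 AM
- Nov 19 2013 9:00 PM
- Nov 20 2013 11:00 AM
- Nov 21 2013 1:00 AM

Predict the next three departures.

Nov 21 2013 3:00 PM, Nov 22 2013 5:00 AM, Nov 22 2013 7:00 PM

Spacing: 14, 14, 14, 14, 14 h — constant 14 h.
Nov 21 2013 1:00 AM + 14 h = Nov 21 2013 3:00 PM.
Nov 21 2013 3:00 PM + 14 h = Nov 22 2013 5:00 AM.
Nov 22 2013 5:00 AM + 14 h = Nov 22 2013 7:00 PM.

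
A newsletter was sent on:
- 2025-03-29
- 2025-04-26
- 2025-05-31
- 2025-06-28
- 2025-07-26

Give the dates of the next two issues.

2025-08-30, 2025-09-27

Every date is a Saturday; gaps 28, 35, 28, 28 days.
Each is the last Saturday of its month (at least one falls on the 29th or later, ruling out '4th Saturday').
August 2025 ends with Saturday 2025-08-30.
Last Saturday of September 2025: 2025-09-27.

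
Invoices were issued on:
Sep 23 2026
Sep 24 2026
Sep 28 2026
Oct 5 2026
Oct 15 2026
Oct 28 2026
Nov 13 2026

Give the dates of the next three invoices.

Intervals are 1, 4, 7, 10, 13, 16 days — an arithmetic progression with common difference 3.
Next gap: 19 days. Nov 13 2026 + 19 days = Dec 2 2026.
Next gap: 22 days. Dec 2 2026 + 22 days = Dec 24 2026.
Next gap: 25 days. Dec 24 2026 + 25 days = Jan 18 2027.

Dec 2 2026, Dec 24 2026, Jan 18 2027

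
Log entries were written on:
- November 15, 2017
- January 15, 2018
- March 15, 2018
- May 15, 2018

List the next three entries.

Each date is the 15th; the gaps (61, 59, 61) track the month lengths.
The rule is the 15th of every 2 months.
Next: July 2018 → July 15, 2018.
Next: September 2018 → September 15, 2018.
Next: November 2018 → November 15, 2018.

July 15, 2018; September 15, 2018; November 15, 2018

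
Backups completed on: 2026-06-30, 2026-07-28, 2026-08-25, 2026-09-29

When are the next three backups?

2026-10-27, 2026-11-24, 2026-12-29

These are Tuesdays with 28, 28, 35-day gaps.
Each is the final Tuesday of its month — 2026-06-30 is past the 28th, so '4th Tuesday' doesn't fit.
October 2026 ends with Tuesday 2026-10-27.
November 2026 ends with Tuesday 2026-11-24.
Last Tuesday of December 2026: 2026-12-29.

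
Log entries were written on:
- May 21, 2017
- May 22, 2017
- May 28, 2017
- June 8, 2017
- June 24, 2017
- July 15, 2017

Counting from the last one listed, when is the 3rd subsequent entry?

Gaps: 1, 6, 11, 16, 21 days — each gap is 5 larger than the previous one.
Next gap: 26 days. July 15, 2017 + 26 days = August 10, 2017.
Next gap: 31 days. August 10, 2017 + 31 days = September 10, 2017.
Next gap: 36 days. September 10, 2017 + 36 days = October 16, 2017.

October 16, 2017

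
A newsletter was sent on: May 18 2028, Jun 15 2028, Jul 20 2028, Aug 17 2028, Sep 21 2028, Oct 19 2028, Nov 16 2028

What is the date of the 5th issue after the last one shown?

Gaps: 28, 35, 28, 35, 28, 28 days — a mix of 28 and 35. Every date is a Thursday.
Each is the 3rd Thursday of its month.
3rd Thursday of December 2028: Dec 21 2028.
January 2029 — 3rd Thursday is Jan 18 2029.
February 2029 — 3rd Thursday is Feb 15 2029.
3rd Thursday of March 2029: Mar 15 2029.
April 2029 — 3rd Thursday is Apr 19 2029.

Apr 19 2029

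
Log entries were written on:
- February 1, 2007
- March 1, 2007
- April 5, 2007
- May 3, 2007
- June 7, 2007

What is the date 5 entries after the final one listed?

November 1, 2007

Gaps: 28, 35, 28, 35 days — a mix of 28 and 35. Every date is a Thursday.
Each is the 1st Thursday of its month.
July 2007 — 1st Thursday is July 5, 2007.
August 2007 — 1st Thursday is August 2, 2007.
1st Thursday of September 2007: September 6, 2007.
October 2007 — 1st Thursday is October 4, 2007.
November 2007 — 1st Thursday is November 1, 2007.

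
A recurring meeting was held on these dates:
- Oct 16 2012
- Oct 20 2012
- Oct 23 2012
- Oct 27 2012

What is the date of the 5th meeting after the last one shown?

The gap pattern 4, 3, 4 repeats every 2 events.
These are the Tuesdays and Saturdays of each week.
The following Tuesday is Oct 30 2012.
The following Saturday is Nov 3 2012.
The following Tuesday is Nov 6 2012.
Next Saturday: Nov 10 2012.
Next Tuesday: Nov 13 2012.

Nov 13 2012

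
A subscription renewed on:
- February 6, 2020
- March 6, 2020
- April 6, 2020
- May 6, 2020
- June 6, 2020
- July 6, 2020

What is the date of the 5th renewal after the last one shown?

December 6, 2020

Gaps: 29, 31, 30, 31, 30 days — not constant. Every event is on the 6th of the month.
Pattern: the 6th of each month.
August 2020: August 6, 2020.
Next: September 2020 → September 6, 2020.
October 2020: October 6, 2020.
November 2020: November 6, 2020.
December 2020: December 6, 2020.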